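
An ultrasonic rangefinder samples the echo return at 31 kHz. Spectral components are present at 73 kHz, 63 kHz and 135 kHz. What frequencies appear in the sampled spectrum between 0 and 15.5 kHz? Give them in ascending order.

1 kHz, 11 kHz

fs/2 = 15.5 kHz.
73 kHz mod fs = 11 kHz.
11 kHz ≤ fs/2 = 15.5 kHz, appears at 11 kHz.
63 kHz mod fs = 1 kHz.
1 kHz ≤ fs/2 = 15.5 kHz, appears at 1 kHz.
135 kHz mod fs = 11 kHz.
11 kHz ≤ fs/2 = 15.5 kHz, appears at 11 kHz.
Distinct values: {1 kHz, 11 kHz}.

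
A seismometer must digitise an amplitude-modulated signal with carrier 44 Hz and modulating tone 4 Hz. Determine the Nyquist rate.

96 Hz

AM sidebands sit at fc ± fm = 40 Hz and 48 Hz.
Highest-frequency component: 48 Hz.
Nyquist rate = 2 × 48 Hz = 96 Hz.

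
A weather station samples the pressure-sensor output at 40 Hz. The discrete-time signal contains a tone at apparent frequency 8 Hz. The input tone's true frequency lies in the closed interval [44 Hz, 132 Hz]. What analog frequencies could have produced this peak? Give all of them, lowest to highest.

48 Hz, 72 Hz, 88 Hz, 112 Hz, 128 Hz

Frequencies that alias to 8 Hz are k·fs ± 8 Hz for integer k ≥ 0.
k=0: 8 Hz.
k=1: 32 Hz, 48 Hz.
k=2: 72 Hz, 88 Hz.
k=3: 112 Hz, 128 Hz.
k=4: 152 Hz, 168 Hz.
Within [44 Hz, 132 Hz]: 48 Hz, 72 Hz, 88 Hz, 112 Hz, 128 Hz.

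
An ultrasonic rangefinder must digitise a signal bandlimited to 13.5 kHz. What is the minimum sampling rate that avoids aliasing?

27 kHz

Nyquist rate = 2 × 13.5 kHz = 27 kHz.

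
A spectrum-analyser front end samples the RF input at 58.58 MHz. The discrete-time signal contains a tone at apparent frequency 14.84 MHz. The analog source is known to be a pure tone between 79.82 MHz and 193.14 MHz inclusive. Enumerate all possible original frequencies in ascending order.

102.32 MHz, 132 MHz, 160.9 MHz, 190.58 MHz

Frequencies that alias to 14.84 MHz are k·fs ± 14.84 MHz for integer k ≥ 0.
k=0: 14.84 MHz.
k=1: 43.74 MHz, 73.42 MHz.
k=2: 102.32 MHz, 132 MHz.
k=3: 160.9 MHz, 190.58 MHz.
k=4: 219.48 MHz, 249.16 MHz.
Within [79.82 MHz, 193.14 MHz]: 102.32 MHz, 132 MHz, 160.9 MHz, 190.58 MHz.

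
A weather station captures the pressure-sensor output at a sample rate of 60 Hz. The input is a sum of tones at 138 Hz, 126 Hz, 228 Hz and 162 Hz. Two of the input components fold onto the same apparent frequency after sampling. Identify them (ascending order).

138 Hz, 162 Hz

fs/2 = 30 Hz.
138 Hz mod fs = 18 Hz.
18 Hz ≤ fs/2 = 30 Hz, appears at 18 Hz.
126 Hz mod fs = 6 Hz.
6 Hz ≤ fs/2 = 30 Hz, appears at 6 Hz.
228 Hz mod fs = 48 Hz.
48 Hz > fs/2 = 30 Hz, folds to fs − 48 Hz = 12 Hz.
162 Hz mod fs = 42 Hz.
42 Hz > fs/2 = 30 Hz, folds to fs − 42 Hz = 18 Hz.
138 Hz and 162 Hz both map to 18 Hz.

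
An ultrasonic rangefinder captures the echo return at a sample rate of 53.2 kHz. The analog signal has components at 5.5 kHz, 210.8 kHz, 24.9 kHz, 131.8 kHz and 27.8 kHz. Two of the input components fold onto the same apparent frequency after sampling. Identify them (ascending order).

27.8 kHz, 131.8 kHz

fs/2 = 26.6 kHz.
5.5 kHz ≤ fs/2 = 26.6 kHz, passes unchanged.
210.8 kHz mod fs = 51.2 kHz.
51.2 kHz > fs/2 = 26.6 kHz, folds to fs − 51.2 kHz = 2 kHz.
24.9 kHz ≤ fs/2 = 26.6 kHz, passes unchanged.
131.8 kHz mod fs = 25.4 kHz.
25.4 kHz ≤ fs/2 = 26.6 kHz, appears at 25.4 kHz.
27.8 kHz > fs/2 = 26.6 kHz, folds to fs − 27.8 kHz = 25.4 kHz.
27.8 kHz and 131.8 kHz both map to 25.4 kHz.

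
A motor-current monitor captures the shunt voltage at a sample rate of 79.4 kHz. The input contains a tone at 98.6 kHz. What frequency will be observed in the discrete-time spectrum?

19.2 kHz

98.6 kHz mod fs = 19.2 kHz.
19.2 kHz ≤ fs/2 = 39.7 kHz, appears at 19.2 kHz.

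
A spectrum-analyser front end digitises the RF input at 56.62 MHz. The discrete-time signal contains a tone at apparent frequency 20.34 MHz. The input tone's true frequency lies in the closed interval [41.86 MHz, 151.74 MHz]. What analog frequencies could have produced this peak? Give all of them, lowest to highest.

76.96 MHz, 92.9 MHz, 133.58 MHz, 149.52 MHz

Frequencies that alias to 20.34 MHz are k·fs ± 20.34 MHz for integer k ≥ 0.
k=0: 20.34 MHz.
k=1: 36.28 MHz, 76.96 MHz.
k=2: 92.9 MHz, 133.58 MHz.
k=3: 149.52 MHz, 190.2 MHz.
k=4: 206.14 MHz, 246.82 MHz.
Within [41.86 MHz, 151.74 MHz]: 76.96 MHz, 92.9 MHz, 133.58 MHz, 149.52 MHz.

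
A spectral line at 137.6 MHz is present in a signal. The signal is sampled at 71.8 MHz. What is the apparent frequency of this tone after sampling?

137.6 MHz mod fs = 65.8 MHz.
65.8 MHz > fs/2 = 35.9 MHz, folds to fs − 65.8 MHz = 6 MHz.

6 MHz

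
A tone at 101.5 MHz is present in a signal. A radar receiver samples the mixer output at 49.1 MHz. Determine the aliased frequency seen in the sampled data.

3.3 MHz

101.5 MHz mod fs = 3.3 MHz.
3.3 MHz ≤ fs/2 = 24.55 MHz, appears at 3.3 MHz.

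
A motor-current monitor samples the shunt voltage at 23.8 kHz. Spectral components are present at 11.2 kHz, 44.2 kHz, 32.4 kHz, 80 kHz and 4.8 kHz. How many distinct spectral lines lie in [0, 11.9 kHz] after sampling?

fs/2 = 11.9 kHz.
11.2 kHz ≤ fs/2 = 11.9 kHz, passes unchanged.
44.2 kHz mod fs = 20.4 kHz.
20.4 kHz > fs/2 = 11.9 kHz, folds to fs − 20.4 kHz = 3.4 kHz.
32.4 kHz mod fs = 8.6 kHz.
8.6 kHz ≤ fs/2 = 11.9 kHz, appears at 8.6 kHz.
80 kHz mod fs = 8.6 kHz.
8.6 kHz ≤ fs/2 = 11.9 kHz, appears at 8.6 kHz.
4.8 kHz ≤ fs/2 = 11.9 kHz, passes unchanged.
Distinct values: {3.4 kHz, 4.8 kHz, 8.6 kHz, 11.2 kHz} → 4.

4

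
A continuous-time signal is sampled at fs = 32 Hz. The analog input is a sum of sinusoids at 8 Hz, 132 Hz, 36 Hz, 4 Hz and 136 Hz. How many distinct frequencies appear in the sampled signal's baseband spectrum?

2

fs/2 = 16 Hz.
8 Hz ≤ fs/2 = 16 Hz, passes unchanged.
132 Hz mod fs = 4 Hz.
4 Hz ≤ fs/2 = 16 Hz, appears at 4 Hz.
36 Hz mod fs = 4 Hz.
4 Hz ≤ fs/2 = 16 Hz, appears at 4 Hz.
4 Hz ≤ fs/2 = 16 Hz, passes unchanged.
136 Hz mod fs = 8 Hz.
8 Hz ≤ fs/2 = 16 Hz, appears at 8 Hz.
Distinct values: {4 Hz, 8 Hz} → 2.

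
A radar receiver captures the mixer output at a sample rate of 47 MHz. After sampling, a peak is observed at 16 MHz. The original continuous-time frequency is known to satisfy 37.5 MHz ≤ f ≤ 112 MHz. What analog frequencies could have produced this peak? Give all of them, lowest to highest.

63 MHz, 78 MHz, 110 MHz

Frequencies that alias to 16 MHz are k·fs ± 16 MHz for integer k ≥ 0.
k=0: 16 MHz.
k=1: 31 MHz, 63 MHz.
k=2: 78 MHz, 110 MHz.
k=3: 125 MHz, 157 MHz.
Within [37.5 MHz, 112 MHz]: 63 MHz, 78 MHz, 110 MHz.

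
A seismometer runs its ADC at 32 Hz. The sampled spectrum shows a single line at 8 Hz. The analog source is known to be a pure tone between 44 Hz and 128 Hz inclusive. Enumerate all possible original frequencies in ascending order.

56 Hz, 72 Hz, 88 Hz, 104 Hz, 120 Hz

Frequencies that alias to 8 Hz are k·fs ± 8 Hz for integer k ≥ 0.
k=0: 8 Hz.
k=1: 24 Hz, 40 Hz.
k=2: 56 Hz, 72 Hz.
k=3: 88 Hz, 104 Hz.
k=4: 120 Hz, 136 Hz.
k=5: 152 Hz, 168 Hz.
Within [44 Hz, 128 Hz]: 56 Hz, 72 Hz, 88 Hz, 104 Hz, 120 Hz.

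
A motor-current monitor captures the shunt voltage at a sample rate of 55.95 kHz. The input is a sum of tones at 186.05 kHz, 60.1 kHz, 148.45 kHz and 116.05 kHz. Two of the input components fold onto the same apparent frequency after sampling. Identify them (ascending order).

fs/2 = 27.975 kHz.
186.05 kHz mod fs = 18.2 kHz.
18.2 kHz ≤ fs/2 = 27.975 kHz, appears at 18.2 kHz.
60.1 kHz mod fs = 4.15 kHz.
4.15 kHz ≤ fs/2 = 27.975 kHz, appears at 4.15 kHz.
148.45 kHz mod fs = 36.55 kHz.
36.55 kHz > fs/2 = 27.975 kHz, folds to fs − 36.55 kHz = 19.4 kHz.
116.05 kHz mod fs = 4.15 kHz.
4.15 kHz ≤ fs/2 = 27.975 kHz, appears at 4.15 kHz.
60.1 kHz and 116.05 kHz both map to 4.15 kHz.

60.1 kHz, 116.05 kHz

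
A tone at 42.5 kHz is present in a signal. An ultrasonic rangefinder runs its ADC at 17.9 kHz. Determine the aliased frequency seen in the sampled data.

6.7 kHz

42.5 kHz mod fs = 6.7 kHz.
6.7 kHz ≤ fs/2 = 8.95 kHz, appears at 6.7 kHz.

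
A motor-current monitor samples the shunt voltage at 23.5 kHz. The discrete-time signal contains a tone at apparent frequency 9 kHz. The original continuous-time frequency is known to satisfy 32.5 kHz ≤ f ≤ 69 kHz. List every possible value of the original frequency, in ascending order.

32.5 kHz, 38 kHz, 56 kHz, 61.5 kHz

Frequencies that alias to 9 kHz are k·fs ± 9 kHz for integer k ≥ 0.
k=0: 9 kHz.
k=1: 14.5 kHz, 32.5 kHz.
k=2: 38 kHz, 56 kHz.
k=3: 61.5 kHz, 79.5 kHz.
k=4: 85 kHz, 103 kHz.
Within [32.5 kHz, 69 kHz]: 32.5 kHz, 38 kHz, 56 kHz, 61.5 kHz.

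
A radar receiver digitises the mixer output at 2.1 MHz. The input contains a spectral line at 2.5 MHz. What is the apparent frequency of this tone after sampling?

0.4 MHz

2.5 MHz mod fs = 0.4 MHz.
0.4 MHz ≤ fs/2 = 1.05 MHz, appears at 0.4 MHz.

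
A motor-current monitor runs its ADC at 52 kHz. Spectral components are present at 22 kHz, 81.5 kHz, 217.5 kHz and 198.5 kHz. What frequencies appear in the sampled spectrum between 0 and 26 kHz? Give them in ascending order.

9.5 kHz, 22 kHz, 22.5 kHz

fs/2 = 26 kHz.
22 kHz ≤ fs/2 = 26 kHz, passes unchanged.
81.5 kHz mod fs = 29.5 kHz.
29.5 kHz > fs/2 = 26 kHz, folds to fs − 29.5 kHz = 22.5 kHz.
217.5 kHz mod fs = 9.5 kHz.
9.5 kHz ≤ fs/2 = 26 kHz, appears at 9.5 kHz.
198.5 kHz mod fs = 42.5 kHz.
42.5 kHz > fs/2 = 26 kHz, folds to fs − 42.5 kHz = 9.5 kHz.
Distinct values: {9.5 kHz, 22 kHz, 22.5 kHz}.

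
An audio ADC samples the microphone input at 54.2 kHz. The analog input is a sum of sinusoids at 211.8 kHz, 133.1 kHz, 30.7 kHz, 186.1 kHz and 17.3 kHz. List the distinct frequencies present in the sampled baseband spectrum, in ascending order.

5 kHz, 17.3 kHz, 23.5 kHz, 24.7 kHz

fs/2 = 27.1 kHz.
211.8 kHz mod fs = 49.2 kHz.
49.2 kHz > fs/2 = 27.1 kHz, folds to fs − 49.2 kHz = 5 kHz.
133.1 kHz mod fs = 24.7 kHz.
24.7 kHz ≤ fs/2 = 27.1 kHz, appears at 24.7 kHz.
30.7 kHz > fs/2 = 27.1 kHz, folds to fs − 30.7 kHz = 23.5 kHz.
186.1 kHz mod fs = 23.5 kHz.
23.5 kHz ≤ fs/2 = 27.1 kHz, appears at 23.5 kHz.
17.3 kHz ≤ fs/2 = 27.1 kHz, passes unchanged.
Distinct values: {5 kHz, 17.3 kHz, 23.5 kHz, 24.7 kHz}.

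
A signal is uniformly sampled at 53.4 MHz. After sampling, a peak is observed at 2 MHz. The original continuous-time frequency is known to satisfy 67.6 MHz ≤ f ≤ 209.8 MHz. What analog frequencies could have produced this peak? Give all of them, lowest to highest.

Frequencies that alias to 2 MHz are k·fs ± 2 MHz for integer k ≥ 0.
k=0: 2 MHz.
k=1: 51.4 MHz, 55.4 MHz.
k=2: 104.8 MHz, 108.8 MHz.
k=3: 158.2 MHz, 162.2 MHz.
k=4: 211.6 MHz, 215.6 MHz.
Within [67.6 MHz, 209.8 MHz]: 104.8 MHz, 108.8 MHz, 158.2 MHz, 162.2 MHz.

104.8 MHz, 108.8 MHz, 158.2 MHz, 162.2 MHz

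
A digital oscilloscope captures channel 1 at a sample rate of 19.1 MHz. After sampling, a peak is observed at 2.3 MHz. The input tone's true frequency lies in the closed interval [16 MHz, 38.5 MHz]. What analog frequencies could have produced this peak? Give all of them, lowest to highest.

Frequencies that alias to 2.3 MHz are k·fs ± 2.3 MHz for integer k ≥ 0.
k=0: 2.3 MHz.
k=1: 16.8 MHz, 21.4 MHz.
k=2: 35.9 MHz, 40.5 MHz.
k=3: 55 MHz, 59.6 MHz.
Within [16 MHz, 38.5 MHz]: 16.8 MHz, 21.4 MHz, 35.9 MHz.

16.8 MHz, 21.4 MHz, 35.9 MHz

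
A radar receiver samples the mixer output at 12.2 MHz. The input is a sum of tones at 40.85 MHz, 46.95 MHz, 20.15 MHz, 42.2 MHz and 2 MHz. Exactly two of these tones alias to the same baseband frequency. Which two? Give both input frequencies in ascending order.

fs/2 = 6.1 MHz.
40.85 MHz mod fs = 4.25 MHz.
4.25 MHz ≤ fs/2 = 6.1 MHz, appears at 4.25 MHz.
46.95 MHz mod fs = 10.35 MHz.
10.35 MHz > fs/2 = 6.1 MHz, folds to fs − 10.35 MHz = 1.85 MHz.
20.15 MHz mod fs = 7.95 MHz.
7.95 MHz > fs/2 = 6.1 MHz, folds to fs − 7.95 MHz = 4.25 MHz.
42.2 MHz mod fs = 5.6 MHz.
5.6 MHz ≤ fs/2 = 6.1 MHz, appears at 5.6 MHz.
2 MHz ≤ fs/2 = 6.1 MHz, passes unchanged.
20.15 MHz and 40.85 MHz both map to 4.25 MHz.

20.15 MHz, 40.85 MHz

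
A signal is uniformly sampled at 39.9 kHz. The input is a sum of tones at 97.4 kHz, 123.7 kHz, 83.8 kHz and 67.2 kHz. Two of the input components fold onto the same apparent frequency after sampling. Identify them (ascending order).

fs/2 = 19.95 kHz.
97.4 kHz mod fs = 17.6 kHz.
17.6 kHz ≤ fs/2 = 19.95 kHz, appears at 17.6 kHz.
123.7 kHz mod fs = 4 kHz.
4 kHz ≤ fs/2 = 19.95 kHz, appears at 4 kHz.
83.8 kHz mod fs = 4 kHz.
4 kHz ≤ fs/2 = 19.95 kHz, appears at 4 kHz.
67.2 kHz mod fs = 27.3 kHz.
27.3 kHz > fs/2 = 19.95 kHz, folds to fs − 27.3 kHz = 12.6 kHz.
83.8 kHz and 123.7 kHz both map to 4 kHz.

83.8 kHz, 123.7 kHz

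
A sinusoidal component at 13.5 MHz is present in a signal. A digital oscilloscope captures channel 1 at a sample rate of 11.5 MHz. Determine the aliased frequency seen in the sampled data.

2 MHz

13.5 MHz mod fs = 2 MHz.
2 MHz ≤ fs/2 = 5.75 MHz, appears at 2 MHz.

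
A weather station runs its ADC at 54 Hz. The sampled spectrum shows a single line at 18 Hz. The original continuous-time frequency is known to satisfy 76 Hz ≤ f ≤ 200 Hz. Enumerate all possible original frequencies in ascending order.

90 Hz, 126 Hz, 144 Hz, 180 Hz, 198 Hz

Frequencies that alias to 18 Hz are k·fs ± 18 Hz for integer k ≥ 0.
k=0: 18 Hz.
k=1: 36 Hz, 72 Hz.
k=2: 90 Hz, 126 Hz.
k=3: 144 Hz, 180 Hz.
k=4: 198 Hz, 234 Hz.
k=5: 252 Hz, 288 Hz.
Within [76 Hz, 200 Hz]: 90 Hz, 126 Hz, 144 Hz, 180 Hz, 198 Hz.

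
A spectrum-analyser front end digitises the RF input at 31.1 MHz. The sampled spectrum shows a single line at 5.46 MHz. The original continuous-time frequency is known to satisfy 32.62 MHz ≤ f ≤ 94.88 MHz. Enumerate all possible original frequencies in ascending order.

Frequencies that alias to 5.46 MHz are k·fs ± 5.46 MHz for integer k ≥ 0.
k=0: 5.46 MHz.
k=1: 25.64 MHz, 36.56 MHz.
k=2: 56.74 MHz, 67.66 MHz.
k=3: 87.84 MHz, 98.76 MHz.
k=4: 118.94 MHz, 129.86 MHz.
Within [32.62 MHz, 94.88 MHz]: 36.56 MHz, 56.74 MHz, 67.66 MHz, 87.84 MHz.

36.56 MHz, 56.74 MHz, 67.66 MHz, 87.84 MHz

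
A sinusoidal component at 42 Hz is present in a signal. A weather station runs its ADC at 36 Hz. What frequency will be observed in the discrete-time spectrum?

42 Hz mod fs = 6 Hz.
6 Hz ≤ fs/2 = 18 Hz, appears at 6 Hz.

6 Hz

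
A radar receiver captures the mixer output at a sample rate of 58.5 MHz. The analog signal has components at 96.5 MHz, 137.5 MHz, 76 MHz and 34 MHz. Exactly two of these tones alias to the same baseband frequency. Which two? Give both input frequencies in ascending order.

fs/2 = 29.25 MHz.
96.5 MHz mod fs = 38 MHz.
38 MHz > fs/2 = 29.25 MHz, folds to fs − 38 MHz = 20.5 MHz.
137.5 MHz mod fs = 20.5 MHz.
20.5 MHz ≤ fs/2 = 29.25 MHz, appears at 20.5 MHz.
76 MHz mod fs = 17.5 MHz.
17.5 MHz ≤ fs/2 = 29.25 MHz, appears at 17.5 MHz.
34 MHz > fs/2 = 29.25 MHz, folds to fs − 34 MHz = 24.5 MHz.
96.5 MHz and 137.5 MHz both map to 20.5 MHz.

96.5 MHz, 137.5 MHz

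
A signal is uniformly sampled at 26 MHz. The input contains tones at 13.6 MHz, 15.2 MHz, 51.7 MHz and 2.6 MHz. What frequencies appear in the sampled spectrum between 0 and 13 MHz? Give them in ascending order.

0.3 MHz, 2.6 MHz, 10.8 MHz, 12.4 MHz

fs/2 = 13 MHz.
13.6 MHz > fs/2 = 13 MHz, folds to fs − 13.6 MHz = 12.4 MHz.
15.2 MHz > fs/2 = 13 MHz, folds to fs − 15.2 MHz = 10.8 MHz.
51.7 MHz mod fs = 25.7 MHz.
25.7 MHz > fs/2 = 13 MHz, folds to fs − 25.7 MHz = 0.3 MHz.
2.6 MHz ≤ fs/2 = 13 MHz, passes unchanged.
Distinct values: {0.3 MHz, 2.6 MHz, 10.8 MHz, 12.4 MHz}.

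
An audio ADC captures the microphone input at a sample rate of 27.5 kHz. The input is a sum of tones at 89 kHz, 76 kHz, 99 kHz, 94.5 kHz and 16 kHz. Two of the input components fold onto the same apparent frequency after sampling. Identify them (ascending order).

fs/2 = 13.75 kHz.
89 kHz mod fs = 6.5 kHz.
6.5 kHz ≤ fs/2 = 13.75 kHz, appears at 6.5 kHz.
76 kHz mod fs = 21 kHz.
21 kHz > fs/2 = 13.75 kHz, folds to fs − 21 kHz = 6.5 kHz.
99 kHz mod fs = 16.5 kHz.
16.5 kHz > fs/2 = 13.75 kHz, folds to fs − 16.5 kHz = 11 kHz.
94.5 kHz mod fs = 12 kHz.
12 kHz ≤ fs/2 = 13.75 kHz, appears at 12 kHz.
16 kHz > fs/2 = 13.75 kHz, folds to fs − 16 kHz = 11.5 kHz.
76 kHz and 89 kHz both map to 6.5 kHz.

76 kHz, 89 kHz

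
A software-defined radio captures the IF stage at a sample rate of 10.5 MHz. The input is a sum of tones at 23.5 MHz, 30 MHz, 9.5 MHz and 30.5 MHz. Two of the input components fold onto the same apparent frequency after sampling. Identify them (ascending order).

fs/2 = 5.25 MHz.
23.5 MHz mod fs = 2.5 MHz.
2.5 MHz ≤ fs/2 = 5.25 MHz, appears at 2.5 MHz.
30 MHz mod fs = 9 MHz.
9 MHz > fs/2 = 5.25 MHz, folds to fs − 9 MHz = 1.5 MHz.
9.5 MHz > fs/2 = 5.25 MHz, folds to fs − 9.5 MHz = 1 MHz.
30.5 MHz mod fs = 9.5 MHz.
9.5 MHz > fs/2 = 5.25 MHz, folds to fs − 9.5 MHz = 1 MHz.
9.5 MHz and 30.5 MHz both map to 1 MHz.

9.5 MHz, 30.5 MHz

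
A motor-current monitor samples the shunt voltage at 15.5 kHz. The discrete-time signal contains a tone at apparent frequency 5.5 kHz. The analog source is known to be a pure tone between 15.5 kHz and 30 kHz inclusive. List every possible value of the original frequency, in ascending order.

21 kHz, 25.5 kHz

Frequencies that alias to 5.5 kHz are k·fs ± 5.5 kHz for integer k ≥ 0.
k=0: 5.5 kHz.
k=1: 10 kHz, 21 kHz.
k=2: 25.5 kHz, 36.5 kHz.
k=3: 41 kHz, 52 kHz.
Within [15.5 kHz, 30 kHz]: 21 kHz, 25.5 kHz.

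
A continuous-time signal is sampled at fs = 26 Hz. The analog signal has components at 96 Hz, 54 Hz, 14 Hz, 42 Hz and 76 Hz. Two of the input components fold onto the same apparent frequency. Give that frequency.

2 Hz

fs/2 = 13 Hz.
96 Hz mod fs = 18 Hz.
18 Hz > fs/2 = 13 Hz, folds to fs − 18 Hz = 8 Hz.
54 Hz mod fs = 2 Hz.
2 Hz ≤ fs/2 = 13 Hz, appears at 2 Hz.
14 Hz > fs/2 = 13 Hz, folds to fs − 14 Hz = 12 Hz.
42 Hz mod fs = 16 Hz.
16 Hz > fs/2 = 13 Hz, folds to fs − 16 Hz = 10 Hz.
76 Hz mod fs = 24 Hz.
24 Hz > fs/2 = 13 Hz, folds to fs − 24 Hz = 2 Hz.
54 Hz and 76 Hz both map to 2 Hz.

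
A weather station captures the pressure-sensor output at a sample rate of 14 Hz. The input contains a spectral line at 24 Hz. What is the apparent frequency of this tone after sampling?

24 Hz mod fs = 10 Hz.
10 Hz > fs/2 = 7 Hz, folds to fs − 10 Hz = 4 Hz.

4 Hz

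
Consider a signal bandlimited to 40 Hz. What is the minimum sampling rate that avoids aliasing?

80 Hz

Nyquist rate = 2 × 40 Hz = 80 Hz.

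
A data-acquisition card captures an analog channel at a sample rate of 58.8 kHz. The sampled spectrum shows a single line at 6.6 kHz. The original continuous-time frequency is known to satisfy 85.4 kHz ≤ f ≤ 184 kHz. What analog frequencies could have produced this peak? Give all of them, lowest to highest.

Frequencies that alias to 6.6 kHz are k·fs ± 6.6 kHz for integer k ≥ 0.
k=0: 6.6 kHz.
k=1: 52.2 kHz, 65.4 kHz.
k=2: 111 kHz, 124.2 kHz.
k=3: 169.8 kHz, 183 kHz.
k=4: 228.6 kHz, 241.8 kHz.
Within [85.4 kHz, 184 kHz]: 111 kHz, 124.2 kHz, 169.8 kHz, 183 kHz.

111 kHz, 124.2 kHz, 169.8 kHz, 183 kHz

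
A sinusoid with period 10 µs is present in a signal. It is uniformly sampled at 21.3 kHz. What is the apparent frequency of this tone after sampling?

6.5 kHz

T = 10 µs → f = 1/T = 100 kHz.
100 kHz mod fs = 14.8 kHz.
14.8 kHz > fs/2 = 10.65 kHz, folds to fs − 14.8 kHz = 6.5 kHz.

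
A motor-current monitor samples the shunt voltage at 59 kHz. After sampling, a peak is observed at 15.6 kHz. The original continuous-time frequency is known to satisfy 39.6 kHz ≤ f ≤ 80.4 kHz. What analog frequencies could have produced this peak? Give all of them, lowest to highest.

Frequencies that alias to 15.6 kHz are k·fs ± 15.6 kHz for integer k ≥ 0.
k=0: 15.6 kHz.
k=1: 43.4 kHz, 74.6 kHz.
k=2: 102.4 kHz, 133.6 kHz.
Within [39.6 kHz, 80.4 kHz]: 43.4 kHz, 74.6 kHz.

43.4 kHz, 74.6 kHz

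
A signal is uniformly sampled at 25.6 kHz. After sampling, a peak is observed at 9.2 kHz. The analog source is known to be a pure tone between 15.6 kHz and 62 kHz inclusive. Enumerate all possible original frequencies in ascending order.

16.4 kHz, 34.8 kHz, 42 kHz, 60.4 kHz

Frequencies that alias to 9.2 kHz are k·fs ± 9.2 kHz for integer k ≥ 0.
k=0: 9.2 kHz.
k=1: 16.4 kHz, 34.8 kHz.
k=2: 42 kHz, 60.4 kHz.
k=3: 67.6 kHz, 86 kHz.
Within [15.6 kHz, 62 kHz]: 16.4 kHz, 34.8 kHz, 42 kHz, 60.4 kHz.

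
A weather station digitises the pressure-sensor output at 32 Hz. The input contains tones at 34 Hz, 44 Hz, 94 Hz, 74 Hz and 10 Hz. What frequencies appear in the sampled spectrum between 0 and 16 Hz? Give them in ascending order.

2 Hz, 10 Hz, 12 Hz

fs/2 = 16 Hz.
34 Hz mod fs = 2 Hz.
2 Hz ≤ fs/2 = 16 Hz, appears at 2 Hz.
44 Hz mod fs = 12 Hz.
12 Hz ≤ fs/2 = 16 Hz, appears at 12 Hz.
94 Hz mod fs = 30 Hz.
30 Hz > fs/2 = 16 Hz, folds to fs − 30 Hz = 2 Hz.
74 Hz mod fs = 10 Hz.
10 Hz ≤ fs/2 = 16 Hz, appears at 10 Hz.
10 Hz ≤ fs/2 = 16 Hz, passes unchanged.
Distinct values: {2 Hz, 10 Hz, 12 Hz}.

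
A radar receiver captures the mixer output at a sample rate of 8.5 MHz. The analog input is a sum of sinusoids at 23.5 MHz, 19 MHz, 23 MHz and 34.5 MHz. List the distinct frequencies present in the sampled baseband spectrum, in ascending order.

0.5 MHz, 2 MHz, 2.5 MHz

fs/2 = 4.25 MHz.
23.5 MHz mod fs = 6.5 MHz.
6.5 MHz > fs/2 = 4.25 MHz, folds to fs − 6.5 MHz = 2 MHz.
19 MHz mod fs = 2 MHz.
2 MHz ≤ fs/2 = 4.25 MHz, appears at 2 MHz.
23 MHz mod fs = 6 MHz.
6 MHz > fs/2 = 4.25 MHz, folds to fs − 6 MHz = 2.5 MHz.
34.5 MHz mod fs = 0.5 MHz.
0.5 MHz ≤ fs/2 = 4.25 MHz, appears at 0.5 MHz.
Distinct values: {0.5 MHz, 2 MHz, 2.5 MHz}.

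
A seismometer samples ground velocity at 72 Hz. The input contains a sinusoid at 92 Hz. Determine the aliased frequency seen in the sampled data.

20 Hz

92 Hz mod fs = 20 Hz.
20 Hz ≤ fs/2 = 36 Hz, appears at 20 Hz.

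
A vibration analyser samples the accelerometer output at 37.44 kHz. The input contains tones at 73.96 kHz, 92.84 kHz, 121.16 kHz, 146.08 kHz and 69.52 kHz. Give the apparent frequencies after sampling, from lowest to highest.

fs/2 = 18.72 kHz.
73.96 kHz mod fs = 36.52 kHz.
36.52 kHz > fs/2 = 18.72 kHz, folds to fs − 36.52 kHz = 0.92 kHz.
92.84 kHz mod fs = 17.96 kHz.
17.96 kHz ≤ fs/2 = 18.72 kHz, appears at 17.96 kHz.
121.16 kHz mod fs = 8.84 kHz.
8.84 kHz ≤ fs/2 = 18.72 kHz, appears at 8.84 kHz.
146.08 kHz mod fs = 33.76 kHz.
33.76 kHz > fs/2 = 18.72 kHz, folds to fs − 33.76 kHz = 3.68 kHz.
69.52 kHz mod fs = 32.08 kHz.
32.08 kHz > fs/2 = 18.72 kHz, folds to fs − 32.08 kHz = 5.36 kHz.
Distinct values: {0.92 kHz, 3.68 kHz, 5.36 kHz, 8.84 kHz, 17.96 kHz}.

0.92 kHz, 3.68 kHz, 5.36 kHz, 8.84 kHz, 17.96 kHz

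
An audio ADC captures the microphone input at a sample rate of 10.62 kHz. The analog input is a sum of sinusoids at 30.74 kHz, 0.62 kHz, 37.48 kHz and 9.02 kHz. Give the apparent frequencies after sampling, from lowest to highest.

fs/2 = 5.31 kHz.
30.74 kHz mod fs = 9.5 kHz.
9.5 kHz > fs/2 = 5.31 kHz, folds to fs − 9.5 kHz = 1.12 kHz.
0.62 kHz ≤ fs/2 = 5.31 kHz, passes unchanged.
37.48 kHz mod fs = 5.62 kHz.
5.62 kHz > fs/2 = 5.31 kHz, folds to fs − 5.62 kHz = 5 kHz.
9.02 kHz > fs/2 = 5.31 kHz, folds to fs − 9.02 kHz = 1.6 kHz.
Distinct values: {0.62 kHz, 1.12 kHz, 1.6 kHz, 5 kHz}.

0.62 kHz, 1.12 kHz, 1.6 kHz, 5 kHz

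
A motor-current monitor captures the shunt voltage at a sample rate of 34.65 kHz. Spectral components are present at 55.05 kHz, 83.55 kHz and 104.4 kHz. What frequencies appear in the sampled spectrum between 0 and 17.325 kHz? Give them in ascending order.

0.45 kHz, 14.25 kHz

fs/2 = 17.325 kHz.
55.05 kHz mod fs = 20.4 kHz.
20.4 kHz > fs/2 = 17.325 kHz, folds to fs − 20.4 kHz = 14.25 kHz.
83.55 kHz mod fs = 14.25 kHz.
14.25 kHz ≤ fs/2 = 17.325 kHz, appears at 14.25 kHz.
104.4 kHz mod fs = 0.45 kHz.
0.45 kHz ≤ fs/2 = 17.325 kHz, appears at 0.45 kHz.
Distinct values: {0.45 kHz, 14.25 kHz}.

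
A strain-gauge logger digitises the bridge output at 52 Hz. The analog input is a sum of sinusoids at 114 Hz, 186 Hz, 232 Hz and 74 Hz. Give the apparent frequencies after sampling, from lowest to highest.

fs/2 = 26 Hz.
114 Hz mod fs = 10 Hz.
10 Hz ≤ fs/2 = 26 Hz, appears at 10 Hz.
186 Hz mod fs = 30 Hz.
30 Hz > fs/2 = 26 Hz, folds to fs − 30 Hz = 22 Hz.
232 Hz mod fs = 24 Hz.
24 Hz ≤ fs/2 = 26 Hz, appears at 24 Hz.
74 Hz mod fs = 22 Hz.
22 Hz ≤ fs/2 = 26 Hz, appears at 22 Hz.
Distinct values: {10 Hz, 22 Hz, 24 Hz}.

10 Hz, 22 Hz, 24 Hz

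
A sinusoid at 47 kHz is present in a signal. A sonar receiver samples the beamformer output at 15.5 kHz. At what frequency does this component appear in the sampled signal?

0.5 kHz

47 kHz mod fs = 0.5 kHz.
0.5 kHz ≤ fs/2 = 7.75 kHz, appears at 0.5 kHz.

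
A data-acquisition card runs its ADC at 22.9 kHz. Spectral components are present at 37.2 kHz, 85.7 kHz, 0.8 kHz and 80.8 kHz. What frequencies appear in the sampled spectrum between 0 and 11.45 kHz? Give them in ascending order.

0.8 kHz, 5.9 kHz, 8.6 kHz, 10.8 kHz

fs/2 = 11.45 kHz.
37.2 kHz mod fs = 14.3 kHz.
14.3 kHz > fs/2 = 11.45 kHz, folds to fs − 14.3 kHz = 8.6 kHz.
85.7 kHz mod fs = 17 kHz.
17 kHz > fs/2 = 11.45 kHz, folds to fs − 17 kHz = 5.9 kHz.
0.8 kHz ≤ fs/2 = 11.45 kHz, passes unchanged.
80.8 kHz mod fs = 12.1 kHz.
12.1 kHz > fs/2 = 11.45 kHz, folds to fs − 12.1 kHz = 10.8 kHz.
Distinct values: {0.8 kHz, 5.9 kHz, 8.6 kHz, 10.8 kHz}.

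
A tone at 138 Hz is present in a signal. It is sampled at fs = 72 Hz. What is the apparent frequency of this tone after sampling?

6 Hz

138 Hz mod fs = 66 Hz.
66 Hz > fs/2 = 36 Hz, folds to fs − 66 Hz = 6 Hz.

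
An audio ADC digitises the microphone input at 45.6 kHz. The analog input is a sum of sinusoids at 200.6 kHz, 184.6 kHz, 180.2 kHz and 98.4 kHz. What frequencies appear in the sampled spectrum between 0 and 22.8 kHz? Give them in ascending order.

fs/2 = 22.8 kHz.
200.6 kHz mod fs = 18.2 kHz.
18.2 kHz ≤ fs/2 = 22.8 kHz, appears at 18.2 kHz.
184.6 kHz mod fs = 2.2 kHz.
2.2 kHz ≤ fs/2 = 22.8 kHz, appears at 2.2 kHz.
180.2 kHz mod fs = 43.4 kHz.
43.4 kHz > fs/2 = 22.8 kHz, folds to fs − 43.4 kHz = 2.2 kHz.
98.4 kHz mod fs = 7.2 kHz.
7.2 kHz ≤ fs/2 = 22.8 kHz, appears at 7.2 kHz.
Distinct values: {2.2 kHz, 7.2 kHz, 18.2 kHz}.

2.2 kHz, 7.2 kHz, 18.2 kHz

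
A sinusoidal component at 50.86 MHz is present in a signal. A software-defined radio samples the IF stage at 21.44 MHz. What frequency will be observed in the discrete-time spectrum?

7.98 MHz

50.86 MHz mod fs = 7.98 MHz.
7.98 MHz ≤ fs/2 = 10.72 MHz, appears at 7.98 MHz.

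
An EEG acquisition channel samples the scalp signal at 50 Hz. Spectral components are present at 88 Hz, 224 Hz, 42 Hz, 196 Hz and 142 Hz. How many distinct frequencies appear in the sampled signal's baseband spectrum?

4

fs/2 = 25 Hz.
88 Hz mod fs = 38 Hz.
38 Hz > fs/2 = 25 Hz, folds to fs − 38 Hz = 12 Hz.
224 Hz mod fs = 24 Hz.
24 Hz ≤ fs/2 = 25 Hz, appears at 24 Hz.
42 Hz > fs/2 = 25 Hz, folds to fs − 42 Hz = 8 Hz.
196 Hz mod fs = 46 Hz.
46 Hz > fs/2 = 25 Hz, folds to fs − 46 Hz = 4 Hz.
142 Hz mod fs = 42 Hz.
42 Hz > fs/2 = 25 Hz, folds to fs − 42 Hz = 8 Hz.
Distinct values: {4 Hz, 8 Hz, 12 Hz, 24 Hz} → 4.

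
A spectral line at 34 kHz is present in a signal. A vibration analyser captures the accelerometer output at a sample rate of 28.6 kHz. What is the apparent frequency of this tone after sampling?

34 kHz mod fs = 5.4 kHz.
5.4 kHz ≤ fs/2 = 14.3 kHz, appears at 5.4 kHz.

5.4 kHz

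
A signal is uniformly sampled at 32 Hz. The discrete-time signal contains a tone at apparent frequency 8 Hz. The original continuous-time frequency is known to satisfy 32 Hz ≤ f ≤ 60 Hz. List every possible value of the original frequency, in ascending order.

Frequencies that alias to 8 Hz are k·fs ± 8 Hz for integer k ≥ 0.
k=0: 8 Hz.
k=1: 24 Hz, 40 Hz.
k=2: 56 Hz, 72 Hz.
k=3: 88 Hz, 104 Hz.
Within [32 Hz, 60 Hz]: 40 Hz, 56 Hz.

40 Hz, 56 Hz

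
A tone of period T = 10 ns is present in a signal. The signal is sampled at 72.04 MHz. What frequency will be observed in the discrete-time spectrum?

27.96 MHz

T = 10 ns → f = 1/T = 100 MHz.
100 MHz mod fs = 27.96 MHz.
27.96 MHz ≤ fs/2 = 36.02 MHz, appears at 27.96 MHz.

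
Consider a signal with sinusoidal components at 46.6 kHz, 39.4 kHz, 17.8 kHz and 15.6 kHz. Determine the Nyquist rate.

Highest-frequency component: 46.6 kHz.
Nyquist rate = 2 × 46.6 kHz = 93.2 kHz.

93.2 kHz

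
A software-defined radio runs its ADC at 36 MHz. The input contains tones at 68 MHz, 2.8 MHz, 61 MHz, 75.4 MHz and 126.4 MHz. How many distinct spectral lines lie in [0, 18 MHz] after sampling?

5

fs/2 = 18 MHz.
68 MHz mod fs = 32 MHz.
32 MHz > fs/2 = 18 MHz, folds to fs − 32 MHz = 4 MHz.
2.8 MHz ≤ fs/2 = 18 MHz, passes unchanged.
61 MHz mod fs = 25 MHz.
25 MHz > fs/2 = 18 MHz, folds to fs − 25 MHz = 11 MHz.
75.4 MHz mod fs = 3.4 MHz.
3.4 MHz ≤ fs/2 = 18 MHz, appears at 3.4 MHz.
126.4 MHz mod fs = 18.4 MHz.
18.4 MHz > fs/2 = 18 MHz, folds to fs − 18.4 MHz = 17.6 MHz.
Distinct values: {2.8 MHz, 3.4 MHz, 4 MHz, 11 MHz, 17.6 MHz} → 5.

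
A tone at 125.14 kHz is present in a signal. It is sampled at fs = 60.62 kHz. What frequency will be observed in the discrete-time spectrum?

125.14 kHz mod fs = 3.9 kHz.
3.9 kHz ≤ fs/2 = 30.31 kHz, appears at 3.9 kHz.

3.9 kHz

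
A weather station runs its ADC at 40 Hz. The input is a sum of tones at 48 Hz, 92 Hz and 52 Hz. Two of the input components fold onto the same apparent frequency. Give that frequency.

fs/2 = 20 Hz.
48 Hz mod fs = 8 Hz.
8 Hz ≤ fs/2 = 20 Hz, appears at 8 Hz.
92 Hz mod fs = 12 Hz.
12 Hz ≤ fs/2 = 20 Hz, appears at 12 Hz.
52 Hz mod fs = 12 Hz.
12 Hz ≤ fs/2 = 20 Hz, appears at 12 Hz.
52 Hz and 92 Hz both map to 12 Hz.

12 Hz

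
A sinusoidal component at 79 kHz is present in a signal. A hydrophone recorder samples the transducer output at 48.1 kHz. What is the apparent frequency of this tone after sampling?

79 kHz mod fs = 30.9 kHz.
30.9 kHz > fs/2 = 24.05 kHz, folds to fs − 30.9 kHz = 17.2 kHz.

17.2 kHz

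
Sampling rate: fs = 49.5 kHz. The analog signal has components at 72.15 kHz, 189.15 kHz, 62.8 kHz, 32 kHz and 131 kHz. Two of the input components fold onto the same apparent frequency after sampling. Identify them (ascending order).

fs/2 = 24.75 kHz.
72.15 kHz mod fs = 22.65 kHz.
22.65 kHz ≤ fs/2 = 24.75 kHz, appears at 22.65 kHz.
189.15 kHz mod fs = 40.65 kHz.
40.65 kHz > fs/2 = 24.75 kHz, folds to fs − 40.65 kHz = 8.85 kHz.
62.8 kHz mod fs = 13.3 kHz.
13.3 kHz ≤ fs/2 = 24.75 kHz, appears at 13.3 kHz.
32 kHz > fs/2 = 24.75 kHz, folds to fs − 32 kHz = 17.5 kHz.
131 kHz mod fs = 32 kHz.
32 kHz > fs/2 = 24.75 kHz, folds to fs − 32 kHz = 17.5 kHz.
32 kHz and 131 kHz both map to 17.5 kHz.

32 kHz, 131 kHz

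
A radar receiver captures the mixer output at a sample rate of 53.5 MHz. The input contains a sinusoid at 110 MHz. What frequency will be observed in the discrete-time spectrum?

3 MHz

110 MHz mod fs = 3 MHz.
3 MHz ≤ fs/2 = 26.75 MHz, appears at 3 MHz.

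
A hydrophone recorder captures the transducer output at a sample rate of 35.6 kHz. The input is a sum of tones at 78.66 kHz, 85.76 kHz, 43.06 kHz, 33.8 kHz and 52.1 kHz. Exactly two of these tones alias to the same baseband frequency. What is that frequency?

7.46 kHz

fs/2 = 17.8 kHz.
78.66 kHz mod fs = 7.46 kHz.
7.46 kHz ≤ fs/2 = 17.8 kHz, appears at 7.46 kHz.
85.76 kHz mod fs = 14.56 kHz.
14.56 kHz ≤ fs/2 = 17.8 kHz, appears at 14.56 kHz.
43.06 kHz mod fs = 7.46 kHz.
7.46 kHz ≤ fs/2 = 17.8 kHz, appears at 7.46 kHz.
33.8 kHz > fs/2 = 17.8 kHz, folds to fs − 33.8 kHz = 1.8 kHz.
52.1 kHz mod fs = 16.5 kHz.
16.5 kHz ≤ fs/2 = 17.8 kHz, appears at 16.5 kHz.
43.06 kHz and 78.66 kHz both map to 7.46 kHz.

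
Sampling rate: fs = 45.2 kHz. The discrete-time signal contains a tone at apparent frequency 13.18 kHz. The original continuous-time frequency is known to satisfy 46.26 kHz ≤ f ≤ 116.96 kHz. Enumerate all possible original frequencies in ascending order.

Frequencies that alias to 13.18 kHz are k·fs ± 13.18 kHz for integer k ≥ 0.
k=0: 13.18 kHz.
k=1: 32.02 kHz, 58.38 kHz.
k=2: 77.22 kHz, 103.58 kHz.
k=3: 122.42 kHz, 148.78 kHz.
Within [46.26 kHz, 116.96 kHz]: 58.38 kHz, 77.22 kHz, 103.58 kHz.

58.38 kHz, 77.22 kHz, 103.58 kHz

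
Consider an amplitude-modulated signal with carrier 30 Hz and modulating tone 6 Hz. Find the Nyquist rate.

AM sidebands sit at fc ± fm = 24 Hz and 36 Hz.
Highest-frequency component: 36 Hz.
Nyquist rate = 2 × 36 Hz = 72 Hz.

72 Hz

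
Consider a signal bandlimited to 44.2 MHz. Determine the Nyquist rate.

Nyquist rate = 2 × 44.2 MHz = 88.4 MHz.

88.4 MHz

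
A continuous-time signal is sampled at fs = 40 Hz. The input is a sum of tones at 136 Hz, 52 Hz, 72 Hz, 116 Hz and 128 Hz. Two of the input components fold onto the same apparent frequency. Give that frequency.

8 Hz

fs/2 = 20 Hz.
136 Hz mod fs = 16 Hz.
16 Hz ≤ fs/2 = 20 Hz, appears at 16 Hz.
52 Hz mod fs = 12 Hz.
12 Hz ≤ fs/2 = 20 Hz, appears at 12 Hz.
72 Hz mod fs = 32 Hz.
32 Hz > fs/2 = 20 Hz, folds to fs − 32 Hz = 8 Hz.
116 Hz mod fs = 36 Hz.
36 Hz > fs/2 = 20 Hz, folds to fs − 36 Hz = 4 Hz.
128 Hz mod fs = 8 Hz.
8 Hz ≤ fs/2 = 20 Hz, appears at 8 Hz.
72 Hz and 128 Hz both map to 8 Hz.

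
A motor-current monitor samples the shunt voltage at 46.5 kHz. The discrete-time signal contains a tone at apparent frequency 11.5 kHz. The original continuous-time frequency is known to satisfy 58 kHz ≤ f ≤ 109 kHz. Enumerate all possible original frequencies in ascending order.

58 kHz, 81.5 kHz, 104.5 kHz

Frequencies that alias to 11.5 kHz are k·fs ± 11.5 kHz for integer k ≥ 0.
k=0: 11.5 kHz.
k=1: 35 kHz, 58 kHz.
k=2: 81.5 kHz, 104.5 kHz.
k=3: 128 kHz, 151 kHz.
Within [58 kHz, 109 kHz]: 58 kHz, 81.5 kHz, 104.5 kHz.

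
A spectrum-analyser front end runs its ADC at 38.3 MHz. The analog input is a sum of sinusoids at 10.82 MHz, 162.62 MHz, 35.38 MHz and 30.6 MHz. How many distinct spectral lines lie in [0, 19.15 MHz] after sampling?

fs/2 = 19.15 MHz.
10.82 MHz ≤ fs/2 = 19.15 MHz, passes unchanged.
162.62 MHz mod fs = 9.42 MHz.
9.42 MHz ≤ fs/2 = 19.15 MHz, appears at 9.42 MHz.
35.38 MHz > fs/2 = 19.15 MHz, folds to fs − 35.38 MHz = 2.92 MHz.
30.6 MHz > fs/2 = 19.15 MHz, folds to fs − 30.6 MHz = 7.7 MHz.
Distinct values: {2.92 MHz, 7.7 MHz, 9.42 MHz, 10.82 MHz} → 4.

4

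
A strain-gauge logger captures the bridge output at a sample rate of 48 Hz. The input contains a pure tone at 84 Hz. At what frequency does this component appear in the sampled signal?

84 Hz mod fs = 36 Hz.
36 Hz > fs/2 = 24 Hz, folds to fs − 36 Hz = 12 Hz.

12 Hz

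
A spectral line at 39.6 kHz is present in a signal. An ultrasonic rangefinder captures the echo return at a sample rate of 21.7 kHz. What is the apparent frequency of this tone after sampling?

3.8 kHz

39.6 kHz mod fs = 17.9 kHz.
17.9 kHz > fs/2 = 10.85 kHz, folds to fs − 17.9 kHz = 3.8 kHz.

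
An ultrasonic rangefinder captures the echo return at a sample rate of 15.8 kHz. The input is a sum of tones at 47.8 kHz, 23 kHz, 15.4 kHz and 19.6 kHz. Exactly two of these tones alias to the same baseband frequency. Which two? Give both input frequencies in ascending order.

15.4 kHz, 47.8 kHz

fs/2 = 7.9 kHz.
47.8 kHz mod fs = 0.4 kHz.
0.4 kHz ≤ fs/2 = 7.9 kHz, appears at 0.4 kHz.
23 kHz mod fs = 7.2 kHz.
7.2 kHz ≤ fs/2 = 7.9 kHz, appears at 7.2 kHz.
15.4 kHz > fs/2 = 7.9 kHz, folds to fs − 15.4 kHz = 0.4 kHz.
19.6 kHz mod fs = 3.8 kHz.
3.8 kHz ≤ fs/2 = 7.9 kHz, appears at 3.8 kHz.
15.4 kHz and 47.8 kHz both map to 0.4 kHz.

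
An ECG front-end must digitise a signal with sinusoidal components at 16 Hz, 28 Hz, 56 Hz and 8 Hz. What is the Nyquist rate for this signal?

112 Hz

Highest-frequency component: 56 Hz.
Nyquist rate = 2 × 56 Hz = 112 Hz.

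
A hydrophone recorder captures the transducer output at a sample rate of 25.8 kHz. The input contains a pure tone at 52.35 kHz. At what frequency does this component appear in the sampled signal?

0.75 kHz

52.35 kHz mod fs = 0.75 kHz.
0.75 kHz ≤ fs/2 = 12.9 kHz, appears at 0.75 kHz.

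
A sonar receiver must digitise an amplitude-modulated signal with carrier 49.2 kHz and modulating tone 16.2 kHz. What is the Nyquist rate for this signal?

130.8 kHz

AM sidebands sit at fc ± fm = 33 kHz and 65.4 kHz.
Highest-frequency component: 65.4 kHz.
Nyquist rate = 2 × 65.4 kHz = 130.8 kHz.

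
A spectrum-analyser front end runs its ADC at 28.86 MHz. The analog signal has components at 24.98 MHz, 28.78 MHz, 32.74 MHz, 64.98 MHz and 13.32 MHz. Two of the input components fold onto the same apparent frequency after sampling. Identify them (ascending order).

fs/2 = 14.43 MHz.
24.98 MHz > fs/2 = 14.43 MHz, folds to fs − 24.98 MHz = 3.88 MHz.
28.78 MHz > fs/2 = 14.43 MHz, folds to fs − 28.78 MHz = 0.08 MHz.
32.74 MHz mod fs = 3.88 MHz.
3.88 MHz ≤ fs/2 = 14.43 MHz, appears at 3.88 MHz.
64.98 MHz mod fs = 7.26 MHz.
7.26 MHz ≤ fs/2 = 14.43 MHz, appears at 7.26 MHz.
13.32 MHz ≤ fs/2 = 14.43 MHz, passes unchanged.
24.98 MHz and 32.74 MHz both map to 3.88 MHz.

24.98 MHz, 32.74 MHz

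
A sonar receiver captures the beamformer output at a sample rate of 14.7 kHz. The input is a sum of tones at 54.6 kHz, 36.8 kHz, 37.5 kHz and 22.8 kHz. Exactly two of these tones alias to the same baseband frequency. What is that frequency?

6.6 kHz

fs/2 = 7.35 kHz.
54.6 kHz mod fs = 10.5 kHz.
10.5 kHz > fs/2 = 7.35 kHz, folds to fs − 10.5 kHz = 4.2 kHz.
36.8 kHz mod fs = 7.4 kHz.
7.4 kHz > fs/2 = 7.35 kHz, folds to fs − 7.4 kHz = 7.3 kHz.
37.5 kHz mod fs = 8.1 kHz.
8.1 kHz > fs/2 = 7.35 kHz, folds to fs − 8.1 kHz = 6.6 kHz.
22.8 kHz mod fs = 8.1 kHz.
8.1 kHz > fs/2 = 7.35 kHz, folds to fs − 8.1 kHz = 6.6 kHz.
22.8 kHz and 37.5 kHz both map to 6.6 kHz.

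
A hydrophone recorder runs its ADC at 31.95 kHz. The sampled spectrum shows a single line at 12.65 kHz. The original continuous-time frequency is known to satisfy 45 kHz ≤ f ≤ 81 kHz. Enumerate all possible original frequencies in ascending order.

51.25 kHz, 76.55 kHz

Frequencies that alias to 12.65 kHz are k·fs ± 12.65 kHz for integer k ≥ 0.
k=0: 12.65 kHz.
k=1: 19.3 kHz, 44.6 kHz.
k=2: 51.25 kHz, 76.55 kHz.
k=3: 83.2 kHz, 108.5 kHz.
Within [45 kHz, 81 kHz]: 51.25 kHz, 76.55 kHz.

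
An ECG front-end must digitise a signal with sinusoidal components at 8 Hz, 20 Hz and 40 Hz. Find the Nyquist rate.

Highest-frequency component: 40 Hz.
Nyquist rate = 2 × 40 Hz = 80 Hz.

80 Hz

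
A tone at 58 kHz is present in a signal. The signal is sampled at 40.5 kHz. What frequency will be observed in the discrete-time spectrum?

17.5 kHz

58 kHz mod fs = 17.5 kHz.
17.5 kHz ≤ fs/2 = 20.25 kHz, appears at 17.5 kHz.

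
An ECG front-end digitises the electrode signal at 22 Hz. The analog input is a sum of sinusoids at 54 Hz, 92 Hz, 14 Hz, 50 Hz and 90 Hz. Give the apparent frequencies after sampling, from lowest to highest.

2 Hz, 4 Hz, 6 Hz, 8 Hz, 10 Hz

fs/2 = 11 Hz.
54 Hz mod fs = 10 Hz.
10 Hz ≤ fs/2 = 11 Hz, appears at 10 Hz.
92 Hz mod fs = 4 Hz.
4 Hz ≤ fs/2 = 11 Hz, appears at 4 Hz.
14 Hz > fs/2 = 11 Hz, folds to fs − 14 Hz = 8 Hz.
50 Hz mod fs = 6 Hz.
6 Hz ≤ fs/2 = 11 Hz, appears at 6 Hz.
90 Hz mod fs = 2 Hz.
2 Hz ≤ fs/2 = 11 Hz, appears at 2 Hz.
Distinct values: {2 Hz, 4 Hz, 6 Hz, 8 Hz, 10 Hz}.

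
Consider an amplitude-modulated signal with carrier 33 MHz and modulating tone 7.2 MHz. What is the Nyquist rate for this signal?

AM sidebands sit at fc ± fm = 25.8 MHz and 40.2 MHz.
Highest-frequency component: 40.2 MHz.
Nyquist rate = 2 × 40.2 MHz = 80.4 MHz.

80.4 MHz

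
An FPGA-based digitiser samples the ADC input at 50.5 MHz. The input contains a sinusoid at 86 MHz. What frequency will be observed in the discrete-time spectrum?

15 MHz

86 MHz mod fs = 35.5 MHz.
35.5 MHz > fs/2 = 25.25 MHz, folds to fs − 35.5 MHz = 15 MHz.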